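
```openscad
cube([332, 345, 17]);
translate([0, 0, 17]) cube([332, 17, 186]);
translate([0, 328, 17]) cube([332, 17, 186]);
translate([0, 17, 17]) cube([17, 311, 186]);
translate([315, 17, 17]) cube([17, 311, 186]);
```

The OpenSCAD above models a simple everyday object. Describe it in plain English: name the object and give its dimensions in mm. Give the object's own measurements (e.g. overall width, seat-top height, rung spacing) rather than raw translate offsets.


An open-topped rectangular box: outside dimensions 332×345×203 mm, with a uniform wall and base thickness of 17 mm. The base is a full 332×345 slab on the floor; four walls sit on top of the base. The front and back walls (the −y and +y sides) span the full width; the two side walls fit between them.


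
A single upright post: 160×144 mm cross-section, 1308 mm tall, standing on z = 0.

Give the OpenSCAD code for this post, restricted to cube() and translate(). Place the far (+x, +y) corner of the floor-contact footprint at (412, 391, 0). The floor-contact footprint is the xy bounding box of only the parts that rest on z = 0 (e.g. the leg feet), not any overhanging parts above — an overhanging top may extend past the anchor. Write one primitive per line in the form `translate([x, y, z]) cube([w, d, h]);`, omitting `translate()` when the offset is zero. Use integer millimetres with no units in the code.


translate([252, 247, 0]) cube([160, 144, 1308]);


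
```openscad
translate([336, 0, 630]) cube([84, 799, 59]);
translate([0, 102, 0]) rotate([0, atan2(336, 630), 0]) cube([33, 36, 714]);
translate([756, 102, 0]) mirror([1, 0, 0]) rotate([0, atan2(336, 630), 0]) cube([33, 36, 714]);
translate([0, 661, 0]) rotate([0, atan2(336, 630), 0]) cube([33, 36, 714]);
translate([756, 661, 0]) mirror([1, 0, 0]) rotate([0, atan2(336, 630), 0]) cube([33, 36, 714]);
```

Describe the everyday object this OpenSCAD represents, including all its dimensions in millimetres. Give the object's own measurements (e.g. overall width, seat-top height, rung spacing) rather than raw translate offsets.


A sawhorse. A 84×799×59 mm beam (x, y, z) sits on two A-frame leg pairs. Each pair is two raked legs of 33×36 mm section (36 mm along y) splaying symmetrically in x. Each leg rises 630 mm vertically over 336 mm of horizontal reach and is 714 mm long along its own axis. Every leg's outer bottom edge rests on the floor and its outer top edge meets a bottom edge of the beam — the left legs (tilting toward +x) meet the beam's −x bottom edge, the right legs (their mirror images, tilting toward −x) meet its +x bottom edge — so the leg tops tuck under the beam, the beam's underside is 630 mm above the floor, and the feet are 756 mm apart outside-to-outside with the beam centred between them. The two leg pairs are set in 102 mm from either end of the beam.


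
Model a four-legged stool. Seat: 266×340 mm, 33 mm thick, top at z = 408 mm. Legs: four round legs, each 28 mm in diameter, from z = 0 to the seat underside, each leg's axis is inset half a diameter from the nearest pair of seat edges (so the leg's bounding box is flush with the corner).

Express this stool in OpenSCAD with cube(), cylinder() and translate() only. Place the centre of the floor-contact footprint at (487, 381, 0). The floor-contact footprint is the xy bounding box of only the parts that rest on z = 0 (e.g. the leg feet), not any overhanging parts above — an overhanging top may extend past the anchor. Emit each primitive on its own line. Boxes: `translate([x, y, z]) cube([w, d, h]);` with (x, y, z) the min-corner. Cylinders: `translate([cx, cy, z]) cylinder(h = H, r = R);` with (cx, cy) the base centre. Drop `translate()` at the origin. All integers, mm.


translate([354, 211, 375]) cube([266, 340, 33]);
translate([368, 225, 0]) cylinder(h = 375, r = 14);
translate([606, 225, 0]) cylinder(h = 375, r = 14);
translate([368, 537, 0]) cylinder(h = 375, r = 14);
translate([606, 537, 0]) cylinder(h = 375, r = 14);


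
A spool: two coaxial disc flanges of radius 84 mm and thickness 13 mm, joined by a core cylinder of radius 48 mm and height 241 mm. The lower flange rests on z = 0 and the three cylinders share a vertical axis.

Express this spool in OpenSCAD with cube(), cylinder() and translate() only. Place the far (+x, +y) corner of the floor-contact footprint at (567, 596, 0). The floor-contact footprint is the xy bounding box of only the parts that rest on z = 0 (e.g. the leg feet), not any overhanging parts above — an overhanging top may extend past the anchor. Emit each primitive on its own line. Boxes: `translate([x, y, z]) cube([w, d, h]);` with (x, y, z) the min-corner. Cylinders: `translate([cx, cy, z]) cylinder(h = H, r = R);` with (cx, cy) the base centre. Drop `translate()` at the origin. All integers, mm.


translate([483, 512, 0]) cylinder(h = 13, r = 84);
translate([483, 512, 13]) cylinder(h = 241, r = 48);
translate([483, 512, 254]) cylinder(h = 13, r = 84);


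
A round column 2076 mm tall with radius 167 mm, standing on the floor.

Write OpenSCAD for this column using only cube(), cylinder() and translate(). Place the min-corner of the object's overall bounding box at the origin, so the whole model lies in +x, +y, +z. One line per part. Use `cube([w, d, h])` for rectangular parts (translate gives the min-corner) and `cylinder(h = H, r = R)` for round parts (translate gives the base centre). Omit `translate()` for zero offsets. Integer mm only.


translate([167, 167, 0]) cylinder(h = 2076, r = 167);


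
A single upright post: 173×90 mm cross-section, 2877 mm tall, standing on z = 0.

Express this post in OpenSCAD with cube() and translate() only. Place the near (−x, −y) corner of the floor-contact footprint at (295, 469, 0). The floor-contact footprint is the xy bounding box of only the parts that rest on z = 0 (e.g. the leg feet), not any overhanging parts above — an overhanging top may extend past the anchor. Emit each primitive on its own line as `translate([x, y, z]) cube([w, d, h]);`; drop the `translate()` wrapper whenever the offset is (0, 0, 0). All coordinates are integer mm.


translate([295, 469, 0]) cube([173, 90, 2877]);


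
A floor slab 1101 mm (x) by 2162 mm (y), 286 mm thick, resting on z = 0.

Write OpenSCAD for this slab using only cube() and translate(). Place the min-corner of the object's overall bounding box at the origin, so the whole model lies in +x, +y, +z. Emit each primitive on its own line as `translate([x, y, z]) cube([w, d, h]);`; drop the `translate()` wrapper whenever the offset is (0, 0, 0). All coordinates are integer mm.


cube([1101, 2162, 286]);


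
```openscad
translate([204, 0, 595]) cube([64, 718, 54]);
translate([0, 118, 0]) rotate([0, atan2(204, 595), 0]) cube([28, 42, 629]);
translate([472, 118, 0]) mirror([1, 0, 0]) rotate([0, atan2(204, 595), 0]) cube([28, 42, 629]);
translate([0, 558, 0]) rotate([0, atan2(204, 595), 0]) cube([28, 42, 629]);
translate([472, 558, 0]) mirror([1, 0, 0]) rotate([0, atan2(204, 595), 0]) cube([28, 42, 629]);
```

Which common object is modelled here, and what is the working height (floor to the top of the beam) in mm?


A sawhorse. The overall height is 649 mm.

A beam across two mirrored pairs of raked legs — a sawhorse. The beam's underside is at z = 595 (matching the legs' vertical rise in atan2(204, 595)) and the beam is 54 mm tall, so its top is at 595 + 54 = 649 mm. The raked legs top out at the beam's underside, so that is the highest point.


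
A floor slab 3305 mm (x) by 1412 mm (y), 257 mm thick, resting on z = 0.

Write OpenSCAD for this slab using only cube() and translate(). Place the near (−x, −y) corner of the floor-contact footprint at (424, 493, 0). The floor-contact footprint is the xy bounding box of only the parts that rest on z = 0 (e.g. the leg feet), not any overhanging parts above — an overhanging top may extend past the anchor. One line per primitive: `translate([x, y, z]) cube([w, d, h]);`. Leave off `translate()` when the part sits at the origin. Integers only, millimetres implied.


translate([424, 493, 0]) cube([3305, 1412, 257]);


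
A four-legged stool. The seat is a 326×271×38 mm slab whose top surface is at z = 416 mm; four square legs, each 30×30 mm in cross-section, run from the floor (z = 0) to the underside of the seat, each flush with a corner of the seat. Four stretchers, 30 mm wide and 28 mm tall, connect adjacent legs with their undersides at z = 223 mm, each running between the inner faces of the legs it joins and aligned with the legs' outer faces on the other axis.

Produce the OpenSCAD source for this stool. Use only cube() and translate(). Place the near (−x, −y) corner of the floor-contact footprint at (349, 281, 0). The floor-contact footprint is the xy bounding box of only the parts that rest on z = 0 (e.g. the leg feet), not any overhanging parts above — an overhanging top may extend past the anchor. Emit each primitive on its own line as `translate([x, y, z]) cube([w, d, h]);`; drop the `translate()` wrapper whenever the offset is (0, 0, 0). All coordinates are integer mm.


translate([349, 281, 378]) cube([326, 271, 38]);
translate([349, 281, 0]) cube([30, 30, 378]);
translate([645, 281, 0]) cube([30, 30, 378]);
translate([349, 522, 0]) cube([30, 30, 378]);
translate([645, 522, 0]) cube([30, 30, 378]);
translate([379, 281, 223]) cube([266, 30, 28]);
translate([379, 522, 223]) cube([266, 30, 28]);
translate([349, 311, 223]) cube([30, 211, 28]);
translate([645, 311, 223]) cube([30, 211, 28]);


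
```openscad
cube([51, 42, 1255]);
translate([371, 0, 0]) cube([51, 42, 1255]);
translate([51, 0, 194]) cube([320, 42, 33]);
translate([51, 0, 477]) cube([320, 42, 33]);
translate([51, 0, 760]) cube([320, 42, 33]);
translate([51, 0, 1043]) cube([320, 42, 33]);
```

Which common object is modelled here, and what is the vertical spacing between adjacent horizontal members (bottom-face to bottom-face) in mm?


A ladder. The rung spacing is 283 mm.

Two tall 51×42 posts with 4 short bars between them — a ladder. Adjacent rungs sit at z = 194 and z = 477, so the spacing is 477 − 194 = 283 mm.


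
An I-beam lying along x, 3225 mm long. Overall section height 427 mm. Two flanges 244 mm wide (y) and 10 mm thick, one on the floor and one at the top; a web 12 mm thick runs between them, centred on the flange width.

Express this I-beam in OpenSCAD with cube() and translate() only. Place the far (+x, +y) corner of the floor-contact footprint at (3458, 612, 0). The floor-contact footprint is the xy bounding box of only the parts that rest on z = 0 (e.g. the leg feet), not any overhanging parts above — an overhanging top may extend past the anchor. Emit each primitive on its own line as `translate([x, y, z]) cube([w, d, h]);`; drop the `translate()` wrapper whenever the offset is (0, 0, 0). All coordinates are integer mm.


translate([233, 368, 0]) cube([3225, 244, 10]);
translate([233, 484, 10]) cube([3225, 12, 407]);
translate([233, 368, 417]) cube([3225, 244, 10]);


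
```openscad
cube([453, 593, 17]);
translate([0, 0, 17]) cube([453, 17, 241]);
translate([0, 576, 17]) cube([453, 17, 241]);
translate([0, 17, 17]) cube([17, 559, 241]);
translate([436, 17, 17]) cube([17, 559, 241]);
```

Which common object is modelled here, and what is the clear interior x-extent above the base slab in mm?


An open box. The internal width is 419 mm.

A 453×593 base slab with four walls standing on it — an open box. The base is 453 mm wide and the walls are 17 mm thick, so the internal width is 453 − 2 × 17 = 419 mm.


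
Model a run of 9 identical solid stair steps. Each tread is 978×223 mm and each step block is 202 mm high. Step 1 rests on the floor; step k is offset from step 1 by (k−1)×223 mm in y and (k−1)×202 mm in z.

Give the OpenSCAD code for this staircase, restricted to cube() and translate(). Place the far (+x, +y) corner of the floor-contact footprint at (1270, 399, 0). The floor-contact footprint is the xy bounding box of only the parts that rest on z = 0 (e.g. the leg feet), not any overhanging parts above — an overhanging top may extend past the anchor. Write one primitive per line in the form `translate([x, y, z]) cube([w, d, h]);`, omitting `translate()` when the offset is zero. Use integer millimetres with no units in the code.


translate([292, 176, 0]) cube([978, 223, 202]);
translate([292, 399, 202]) cube([978, 223, 202]);
translate([292, 622, 404]) cube([978, 223, 202]);
translate([292, 845, 606]) cube([978, 223, 202]);
translate([292, 1068, 808]) cube([978, 223, 202]);
translate([292, 1291, 1010]) cube([978, 223, 202]);
translate([292, 1514, 1212]) cube([978, 223, 202]);
translate([292, 1737, 1414]) cube([978, 223, 202]);
translate([292, 1960, 1616]) cube([978, 223, 202]);


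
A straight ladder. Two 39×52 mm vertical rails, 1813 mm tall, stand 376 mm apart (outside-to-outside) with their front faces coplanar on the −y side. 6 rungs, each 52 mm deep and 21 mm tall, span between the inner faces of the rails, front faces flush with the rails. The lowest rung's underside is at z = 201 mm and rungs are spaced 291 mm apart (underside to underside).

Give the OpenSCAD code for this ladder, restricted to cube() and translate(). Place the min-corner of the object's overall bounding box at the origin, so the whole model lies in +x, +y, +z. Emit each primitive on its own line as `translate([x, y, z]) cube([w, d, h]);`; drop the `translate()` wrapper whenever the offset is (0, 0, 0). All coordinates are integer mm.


cube([39, 52, 1813]);
translate([337, 0, 0]) cube([39, 52, 1813]);
translate([39, 0, 201]) cube([298, 52, 21]);
translate([39, 0, 492]) cube([298, 52, 21]);
translate([39, 0, 783]) cube([298, 52, 21]);
translate([39, 0, 1074]) cube([298, 52, 21]);
translate([39, 0, 1365]) cube([298, 52, 21]);
translate([39, 0, 1656]) cube([298, 52, 21]);


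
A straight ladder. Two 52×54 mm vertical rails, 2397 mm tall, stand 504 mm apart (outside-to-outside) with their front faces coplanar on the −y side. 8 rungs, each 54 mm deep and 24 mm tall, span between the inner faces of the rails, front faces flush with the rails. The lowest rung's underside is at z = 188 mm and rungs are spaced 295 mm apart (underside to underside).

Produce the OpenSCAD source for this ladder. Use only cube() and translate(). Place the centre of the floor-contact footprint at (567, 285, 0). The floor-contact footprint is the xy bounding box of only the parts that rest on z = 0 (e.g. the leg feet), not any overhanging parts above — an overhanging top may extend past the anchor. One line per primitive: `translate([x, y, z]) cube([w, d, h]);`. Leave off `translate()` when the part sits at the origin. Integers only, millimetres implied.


translate([315, 258, 0]) cube([52, 54, 2397]);
translate([767, 258, 0]) cube([52, 54, 2397]);
translate([367, 258, 188]) cube([400, 54, 24]);
translate([367, 258, 483]) cube([400, 54, 24]);
translate([367, 258, 778]) cube([400, 54, 24]);
translate([367, 258, 1073]) cube([400, 54, 24]);
translate([367, 258, 1368]) cube([400, 54, 24]);
translate([367, 258, 1663]) cube([400, 54, 24]);
translate([367, 258, 1958]) cube([400, 54, 24]);
translate([367, 258, 2253]) cube([400, 54, 24]);


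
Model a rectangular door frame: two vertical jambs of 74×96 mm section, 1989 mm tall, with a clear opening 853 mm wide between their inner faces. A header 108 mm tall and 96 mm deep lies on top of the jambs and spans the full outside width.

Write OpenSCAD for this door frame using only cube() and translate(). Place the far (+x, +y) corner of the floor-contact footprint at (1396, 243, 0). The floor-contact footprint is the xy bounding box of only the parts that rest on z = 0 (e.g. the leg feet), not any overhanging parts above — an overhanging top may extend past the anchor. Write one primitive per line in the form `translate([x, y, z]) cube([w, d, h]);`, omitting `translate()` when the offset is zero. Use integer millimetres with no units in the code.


translate([395, 147, 0]) cube([74, 96, 1989]);
translate([1322, 147, 0]) cube([74, 96, 1989]);
translate([395, 147, 1989]) cube([1001, 96, 108]);


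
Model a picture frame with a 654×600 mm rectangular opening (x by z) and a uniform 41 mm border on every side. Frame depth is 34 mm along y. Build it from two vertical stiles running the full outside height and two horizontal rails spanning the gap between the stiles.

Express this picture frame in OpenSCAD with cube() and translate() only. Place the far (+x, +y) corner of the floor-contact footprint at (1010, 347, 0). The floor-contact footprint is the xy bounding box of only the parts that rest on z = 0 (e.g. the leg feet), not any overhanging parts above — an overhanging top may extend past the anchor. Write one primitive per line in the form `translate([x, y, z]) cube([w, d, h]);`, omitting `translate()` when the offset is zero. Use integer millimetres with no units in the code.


translate([274, 313, 0]) cube([41, 34, 682]);
translate([969, 313, 0]) cube([41, 34, 682]);
translate([315, 313, 0]) cube([654, 34, 41]);
translate([315, 313, 641]) cube([654, 34, 41]);


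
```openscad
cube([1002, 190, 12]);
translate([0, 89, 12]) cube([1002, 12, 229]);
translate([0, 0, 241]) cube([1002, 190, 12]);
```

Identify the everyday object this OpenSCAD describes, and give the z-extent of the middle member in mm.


An I-beam. The web height is 229 mm.

Two wide flanges with a thin centred web — an I-beam. Overall 253 mm minus two 12 mm flanges gives a web of 253 − 2·12 = 229 mm.


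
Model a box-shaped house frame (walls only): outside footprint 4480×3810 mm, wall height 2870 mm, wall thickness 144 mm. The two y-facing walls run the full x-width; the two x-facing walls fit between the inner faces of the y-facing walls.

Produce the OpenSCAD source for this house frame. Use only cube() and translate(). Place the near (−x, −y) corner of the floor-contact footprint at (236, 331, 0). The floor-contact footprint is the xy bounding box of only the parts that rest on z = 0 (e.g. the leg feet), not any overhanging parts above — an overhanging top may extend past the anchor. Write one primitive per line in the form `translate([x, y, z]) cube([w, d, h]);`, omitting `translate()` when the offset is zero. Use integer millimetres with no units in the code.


translate([236, 331, 0]) cube([4480, 144, 2870]);
translate([236, 3997, 0]) cube([4480, 144, 2870]);
translate([236, 475, 0]) cube([144, 3522, 2870]);
translate([4572, 475, 0]) cube([144, 3522, 2870]);


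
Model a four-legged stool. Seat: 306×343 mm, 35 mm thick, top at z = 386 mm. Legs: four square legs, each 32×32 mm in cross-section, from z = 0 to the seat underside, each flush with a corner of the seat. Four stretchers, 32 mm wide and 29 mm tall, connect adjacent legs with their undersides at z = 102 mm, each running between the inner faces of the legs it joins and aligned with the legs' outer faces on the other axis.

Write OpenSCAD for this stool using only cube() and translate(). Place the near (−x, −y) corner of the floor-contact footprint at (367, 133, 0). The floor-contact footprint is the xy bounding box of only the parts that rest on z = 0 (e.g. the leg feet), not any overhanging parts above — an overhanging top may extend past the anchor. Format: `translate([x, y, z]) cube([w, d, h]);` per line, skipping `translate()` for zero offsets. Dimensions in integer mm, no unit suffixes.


translate([367, 133, 351]) cube([306, 343, 35]);
translate([367, 133, 0]) cube([32, 32, 351]);
translate([641, 133, 0]) cube([32, 32, 351]);
translate([367, 444, 0]) cube([32, 32, 351]);
translate([641, 444, 0]) cube([32, 32, 351]);
translate([399, 133, 102]) cube([242, 32, 29]);
translate([399, 444, 102]) cube([242, 32, 29]);
translate([367, 165, 102]) cube([32, 279, 29]);
translate([641, 165, 102]) cube([32, 279, 29]);


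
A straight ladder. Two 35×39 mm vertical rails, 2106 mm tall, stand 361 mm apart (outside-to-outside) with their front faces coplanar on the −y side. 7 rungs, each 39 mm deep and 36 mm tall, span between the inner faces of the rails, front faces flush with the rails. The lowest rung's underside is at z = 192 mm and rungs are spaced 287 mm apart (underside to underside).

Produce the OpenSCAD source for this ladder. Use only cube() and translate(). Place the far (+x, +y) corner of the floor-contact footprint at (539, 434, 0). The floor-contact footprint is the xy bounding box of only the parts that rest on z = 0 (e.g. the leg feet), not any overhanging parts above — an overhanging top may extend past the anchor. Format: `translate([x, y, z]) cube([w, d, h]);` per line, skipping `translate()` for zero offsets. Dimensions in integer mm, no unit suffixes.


translate([178, 395, 0]) cube([35, 39, 2106]);
translate([504, 395, 0]) cube([35, 39, 2106]);
translate([213, 395, 192]) cube([291, 39, 36]);
translate([213, 395, 479]) cube([291, 39, 36]);
translate([213, 395, 766]) cube([291, 39, 36]);
translate([213, 395, 1053]) cube([291, 39, 36]);
translate([213, 395, 1340]) cube([291, 39, 36]);
translate([213, 395, 1627]) cube([291, 39, 36]);
translate([213, 395, 1914]) cube([291, 39, 36]);


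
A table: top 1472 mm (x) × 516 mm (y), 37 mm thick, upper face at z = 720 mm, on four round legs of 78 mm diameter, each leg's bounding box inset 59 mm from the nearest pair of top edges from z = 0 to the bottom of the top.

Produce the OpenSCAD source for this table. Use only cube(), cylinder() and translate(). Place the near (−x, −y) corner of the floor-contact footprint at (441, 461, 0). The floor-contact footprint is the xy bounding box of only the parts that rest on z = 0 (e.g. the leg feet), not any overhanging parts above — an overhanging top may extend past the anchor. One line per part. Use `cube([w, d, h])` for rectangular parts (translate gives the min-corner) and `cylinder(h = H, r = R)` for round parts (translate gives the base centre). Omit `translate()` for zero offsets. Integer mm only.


translate([382, 402, 683]) cube([1472, 516, 37]);
translate([480, 500, 0]) cylinder(h = 683, r = 39);
translate([1756, 500, 0]) cylinder(h = 683, r = 39);
translate([480, 820, 0]) cylinder(h = 683, r = 39);
translate([1756, 820, 0]) cylinder(h = 683, r = 39);


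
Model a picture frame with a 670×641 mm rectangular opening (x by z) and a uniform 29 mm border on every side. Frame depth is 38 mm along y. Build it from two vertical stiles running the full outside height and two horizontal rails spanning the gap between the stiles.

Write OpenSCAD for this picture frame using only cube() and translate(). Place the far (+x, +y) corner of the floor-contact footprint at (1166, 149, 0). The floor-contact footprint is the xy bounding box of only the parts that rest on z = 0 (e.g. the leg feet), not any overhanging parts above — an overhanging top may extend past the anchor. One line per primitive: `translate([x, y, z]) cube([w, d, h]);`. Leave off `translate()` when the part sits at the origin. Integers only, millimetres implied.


translate([438, 111, 0]) cube([29, 38, 699]);
translate([1137, 111, 0]) cube([29, 38, 699]);
translate([467, 111, 0]) cube([670, 38, 29]);
translate([467, 111, 670]) cube([670, 38, 29]);


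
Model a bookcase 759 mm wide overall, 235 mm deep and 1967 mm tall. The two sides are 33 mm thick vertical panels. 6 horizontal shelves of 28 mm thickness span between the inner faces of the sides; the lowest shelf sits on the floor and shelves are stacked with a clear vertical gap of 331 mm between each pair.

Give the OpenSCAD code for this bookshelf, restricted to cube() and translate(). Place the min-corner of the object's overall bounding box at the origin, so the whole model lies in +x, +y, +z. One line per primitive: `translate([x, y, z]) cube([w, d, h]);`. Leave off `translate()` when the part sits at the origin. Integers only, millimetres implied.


cube([33, 235, 1967]);
translate([726, 0, 0]) cube([33, 235, 1967]);
translate([33, 0, 0]) cube([693, 235, 28]);
translate([33, 0, 359]) cube([693, 235, 28]);
translate([33, 0, 718]) cube([693, 235, 28]);
translate([33, 0, 1077]) cube([693, 235, 28]);
translate([33, 0, 1436]) cube([693, 235, 28]);
translate([33, 0, 1795]) cube([693, 235, 28]);


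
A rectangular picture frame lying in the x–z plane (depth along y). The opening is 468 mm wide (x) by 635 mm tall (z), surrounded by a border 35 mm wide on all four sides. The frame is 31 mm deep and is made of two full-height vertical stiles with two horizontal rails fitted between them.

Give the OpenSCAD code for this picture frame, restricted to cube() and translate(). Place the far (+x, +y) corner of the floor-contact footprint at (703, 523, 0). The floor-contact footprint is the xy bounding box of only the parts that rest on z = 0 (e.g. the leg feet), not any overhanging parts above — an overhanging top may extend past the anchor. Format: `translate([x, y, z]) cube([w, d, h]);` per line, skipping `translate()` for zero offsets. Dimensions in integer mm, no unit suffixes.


translate([165, 492, 0]) cube([35, 31, 705]);
translate([668, 492, 0]) cube([35, 31, 705]);
translate([200, 492, 0]) cube([468, 31, 35]);
translate([200, 492, 670]) cube([468, 31, 35]);


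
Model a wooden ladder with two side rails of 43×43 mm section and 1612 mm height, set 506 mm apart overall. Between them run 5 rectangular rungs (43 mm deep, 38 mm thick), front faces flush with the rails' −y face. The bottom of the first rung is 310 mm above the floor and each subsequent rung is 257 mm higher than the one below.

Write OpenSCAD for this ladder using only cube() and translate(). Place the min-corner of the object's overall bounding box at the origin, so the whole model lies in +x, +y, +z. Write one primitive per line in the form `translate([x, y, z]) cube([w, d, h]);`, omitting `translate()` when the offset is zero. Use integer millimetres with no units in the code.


cube([43, 43, 1612]);
translate([463, 0, 0]) cube([43, 43, 1612]);
translate([43, 0, 310]) cube([420, 43, 38]);
translate([43, 0, 567]) cube([420, 43, 38]);
translate([43, 0, 824]) cube([420, 43, 38]);
translate([43, 0, 1081]) cube([420, 43, 38]);
translate([43, 0, 1338]) cube([420, 43, 38]);


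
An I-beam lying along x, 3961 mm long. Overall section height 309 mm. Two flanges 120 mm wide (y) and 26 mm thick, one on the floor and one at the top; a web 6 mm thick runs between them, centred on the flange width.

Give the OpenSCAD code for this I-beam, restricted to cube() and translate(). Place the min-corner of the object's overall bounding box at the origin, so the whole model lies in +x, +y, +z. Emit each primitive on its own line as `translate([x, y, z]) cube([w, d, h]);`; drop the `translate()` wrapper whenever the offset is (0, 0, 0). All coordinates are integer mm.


cube([3961, 120, 26]);
translate([0, 57, 26]) cube([3961, 6, 257]);
translate([0, 0, 283]) cube([3961, 120, 26]);


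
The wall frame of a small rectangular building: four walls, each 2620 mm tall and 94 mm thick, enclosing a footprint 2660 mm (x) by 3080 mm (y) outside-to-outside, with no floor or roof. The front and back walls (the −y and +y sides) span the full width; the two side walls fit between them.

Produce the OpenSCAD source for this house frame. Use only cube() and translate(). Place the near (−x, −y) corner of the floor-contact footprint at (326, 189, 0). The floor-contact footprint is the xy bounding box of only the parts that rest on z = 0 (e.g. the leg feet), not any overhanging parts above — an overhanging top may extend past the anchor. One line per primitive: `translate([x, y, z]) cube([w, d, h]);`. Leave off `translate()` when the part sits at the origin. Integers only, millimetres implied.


translate([326, 189, 0]) cube([2660, 94, 2620]);
translate([326, 3175, 0]) cube([2660, 94, 2620]);
translate([326, 283, 0]) cube([94, 2892, 2620]);
translate([2892, 283, 0]) cube([94, 2892, 2620]);


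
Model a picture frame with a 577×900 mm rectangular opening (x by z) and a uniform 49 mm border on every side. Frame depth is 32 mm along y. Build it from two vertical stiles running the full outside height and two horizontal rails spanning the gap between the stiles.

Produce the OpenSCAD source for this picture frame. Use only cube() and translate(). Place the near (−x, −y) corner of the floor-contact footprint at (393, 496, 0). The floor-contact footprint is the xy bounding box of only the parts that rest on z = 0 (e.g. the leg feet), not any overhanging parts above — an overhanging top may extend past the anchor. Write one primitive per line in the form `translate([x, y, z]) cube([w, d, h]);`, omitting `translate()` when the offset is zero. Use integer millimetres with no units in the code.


translate([393, 496, 0]) cube([49, 32, 998]);
translate([1019, 496, 0]) cube([49, 32, 998]);
translate([442, 496, 0]) cube([577, 32, 49]);
translate([442, 496, 949]) cube([577, 32, 49]);


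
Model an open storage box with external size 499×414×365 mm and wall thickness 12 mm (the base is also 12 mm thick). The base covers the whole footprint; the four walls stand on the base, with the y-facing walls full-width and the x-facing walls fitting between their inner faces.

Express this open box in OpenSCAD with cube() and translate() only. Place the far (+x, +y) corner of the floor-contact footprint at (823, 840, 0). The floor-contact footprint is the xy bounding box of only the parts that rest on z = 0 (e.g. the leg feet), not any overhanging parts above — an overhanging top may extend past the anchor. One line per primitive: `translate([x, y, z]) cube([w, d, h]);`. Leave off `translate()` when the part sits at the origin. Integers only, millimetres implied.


translate([324, 426, 0]) cube([499, 414, 12]);
translate([324, 426, 12]) cube([499, 12, 353]);
translate([324, 828, 12]) cube([499, 12, 353]);
translate([324, 438, 12]) cube([12, 390, 353]);
translate([811, 438, 12]) cube([12, 390, 353]);


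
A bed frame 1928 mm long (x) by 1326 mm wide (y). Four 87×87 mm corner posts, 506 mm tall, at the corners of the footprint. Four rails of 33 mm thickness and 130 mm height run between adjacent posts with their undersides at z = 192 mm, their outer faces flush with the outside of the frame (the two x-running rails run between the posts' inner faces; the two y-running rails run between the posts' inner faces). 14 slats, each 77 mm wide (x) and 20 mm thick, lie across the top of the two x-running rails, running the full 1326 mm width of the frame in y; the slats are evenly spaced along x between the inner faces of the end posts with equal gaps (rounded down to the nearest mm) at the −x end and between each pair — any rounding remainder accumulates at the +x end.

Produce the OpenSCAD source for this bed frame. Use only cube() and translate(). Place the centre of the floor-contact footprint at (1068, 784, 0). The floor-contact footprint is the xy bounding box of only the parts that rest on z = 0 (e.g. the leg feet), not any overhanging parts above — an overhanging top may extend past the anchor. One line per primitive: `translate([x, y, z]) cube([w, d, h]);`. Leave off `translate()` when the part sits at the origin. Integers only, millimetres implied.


// slat z = rail_z + rail_h = 192 + 130 = 322
// slat gap = ⌊(1754 − 14·77) / 15⌋ = 45
translate([104, 121, 0]) cube([87, 87, 506]);
translate([104, 1360, 0]) cube([87, 87, 506]);
translate([1945, 121, 0]) cube([87, 87, 506]);
translate([1945, 1360, 0]) cube([87, 87, 506]);
translate([191, 121, 192]) cube([1754, 33, 130]);
translate([191, 1414, 192]) cube([1754, 33, 130]);
translate([104, 208, 192]) cube([33, 1152, 130]);
translate([1999, 208, 192]) cube([33, 1152, 130]);
translate([236, 121, 322]) cube([77, 1326, 20]);
translate([358, 121, 322]) cube([77, 1326, 20]);
translate([480, 121, 322]) cube([77, 1326, 20]);
translate([602, 121, 322]) cube([77, 1326, 20]);
translate([724, 121, 322]) cube([77, 1326, 20]);
translate([846, 121, 322]) cube([77, 1326, 20]);
translate([968, 121, 322]) cube([77, 1326, 20]);
translate([1090, 121, 322]) cube([77, 1326, 20]);
translate([1212, 121, 322]) cube([77, 1326, 20]);
translate([1334, 121, 322]) cube([77, 1326, 20]);
translate([1456, 121, 322]) cube([77, 1326, 20]);
translate([1578, 121, 322]) cube([77, 1326, 20]);
translate([1700, 121, 322]) cube([77, 1326, 20]);
translate([1822, 121, 322]) cube([77, 1326, 20]);


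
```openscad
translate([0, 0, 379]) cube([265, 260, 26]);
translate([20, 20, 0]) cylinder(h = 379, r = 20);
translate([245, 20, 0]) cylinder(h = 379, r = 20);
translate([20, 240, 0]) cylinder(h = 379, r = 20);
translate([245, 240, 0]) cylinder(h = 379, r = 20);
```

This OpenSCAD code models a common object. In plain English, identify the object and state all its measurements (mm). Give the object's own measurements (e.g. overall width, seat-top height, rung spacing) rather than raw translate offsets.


A four-legged stool. The seat is a 265×260×26 mm slab whose top surface is at z = 405 mm; four round legs, each 40 mm in diameter, run from the floor (z = 0) to the underside of the seat, each leg's axis is inset half a diameter from the nearest pair of seat edges (so the leg's bounding box is flush with the corner).


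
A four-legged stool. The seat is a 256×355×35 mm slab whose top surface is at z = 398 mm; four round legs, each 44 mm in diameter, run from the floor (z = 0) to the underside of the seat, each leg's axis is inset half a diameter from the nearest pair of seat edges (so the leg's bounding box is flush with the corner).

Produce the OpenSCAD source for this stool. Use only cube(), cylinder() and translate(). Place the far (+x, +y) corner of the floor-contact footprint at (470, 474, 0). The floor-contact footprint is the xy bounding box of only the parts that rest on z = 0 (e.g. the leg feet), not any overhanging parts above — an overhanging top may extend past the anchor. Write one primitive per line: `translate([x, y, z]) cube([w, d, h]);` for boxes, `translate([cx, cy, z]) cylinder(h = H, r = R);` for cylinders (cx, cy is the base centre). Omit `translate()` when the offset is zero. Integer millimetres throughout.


translate([214, 119, 363]) cube([256, 355, 35]);
translate([236, 141, 0]) cylinder(h = 363, r = 22);
translate([448, 141, 0]) cylinder(h = 363, r = 22);
translate([236, 452, 0]) cylinder(h = 363, r = 22);
translate([448, 452, 0]) cylinder(h = 363, r = 22);


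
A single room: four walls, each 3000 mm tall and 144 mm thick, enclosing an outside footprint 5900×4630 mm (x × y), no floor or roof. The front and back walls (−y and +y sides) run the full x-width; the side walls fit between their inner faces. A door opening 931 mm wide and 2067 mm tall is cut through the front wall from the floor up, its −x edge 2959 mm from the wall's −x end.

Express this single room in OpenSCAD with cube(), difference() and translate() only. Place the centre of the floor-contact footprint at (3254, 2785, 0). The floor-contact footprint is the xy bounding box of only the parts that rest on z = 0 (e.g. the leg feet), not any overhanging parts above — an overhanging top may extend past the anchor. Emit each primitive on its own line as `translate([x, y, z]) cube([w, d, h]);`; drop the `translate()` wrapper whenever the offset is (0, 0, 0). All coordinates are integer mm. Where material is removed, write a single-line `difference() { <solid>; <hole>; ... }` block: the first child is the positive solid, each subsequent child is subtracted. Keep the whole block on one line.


difference() { translate([304, 470, 0]) cube([5900, 144, 3000]); translate([3263, 470, 0]) cube([931, 144, 2067]); }
translate([304, 4956, 0]) cube([5900, 144, 3000]);
translate([304, 614, 0]) cube([144, 4342, 3000]);
translate([6060, 614, 0]) cube([144, 4342, 3000]);


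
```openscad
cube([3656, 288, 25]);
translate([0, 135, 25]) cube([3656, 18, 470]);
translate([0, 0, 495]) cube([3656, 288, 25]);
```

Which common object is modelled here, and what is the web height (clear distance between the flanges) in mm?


An I-beam. The web height is 470 mm.

Two wide flanges with a thin centred web — an I-beam. Overall 520 mm minus two 25 mm flanges gives a web of 520 − 2·25 = 470 mm.


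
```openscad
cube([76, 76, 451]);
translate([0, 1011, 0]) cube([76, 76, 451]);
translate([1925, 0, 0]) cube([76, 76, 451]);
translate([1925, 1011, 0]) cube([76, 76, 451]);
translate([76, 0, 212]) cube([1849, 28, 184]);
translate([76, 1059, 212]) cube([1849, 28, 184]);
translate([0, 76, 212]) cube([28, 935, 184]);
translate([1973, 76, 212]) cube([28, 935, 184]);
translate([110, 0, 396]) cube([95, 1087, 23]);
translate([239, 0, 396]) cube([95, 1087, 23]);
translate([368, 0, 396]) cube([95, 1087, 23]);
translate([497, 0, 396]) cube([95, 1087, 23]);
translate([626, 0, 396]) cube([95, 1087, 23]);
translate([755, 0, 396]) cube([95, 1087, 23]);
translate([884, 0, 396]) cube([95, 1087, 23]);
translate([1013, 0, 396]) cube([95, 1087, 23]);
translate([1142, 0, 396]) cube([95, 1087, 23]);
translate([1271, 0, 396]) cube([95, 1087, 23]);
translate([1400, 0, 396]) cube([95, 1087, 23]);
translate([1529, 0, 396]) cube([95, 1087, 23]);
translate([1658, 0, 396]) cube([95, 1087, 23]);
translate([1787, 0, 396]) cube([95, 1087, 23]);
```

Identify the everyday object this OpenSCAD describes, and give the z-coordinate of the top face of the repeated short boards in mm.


A bed frame. The slat-top height is 419 mm.

Four posts, four rails, and a row of slats — a bed frame. Slats sit on the rails at z = 212 + 184 = 396; with slat thickness 23, the top is 419 mm.


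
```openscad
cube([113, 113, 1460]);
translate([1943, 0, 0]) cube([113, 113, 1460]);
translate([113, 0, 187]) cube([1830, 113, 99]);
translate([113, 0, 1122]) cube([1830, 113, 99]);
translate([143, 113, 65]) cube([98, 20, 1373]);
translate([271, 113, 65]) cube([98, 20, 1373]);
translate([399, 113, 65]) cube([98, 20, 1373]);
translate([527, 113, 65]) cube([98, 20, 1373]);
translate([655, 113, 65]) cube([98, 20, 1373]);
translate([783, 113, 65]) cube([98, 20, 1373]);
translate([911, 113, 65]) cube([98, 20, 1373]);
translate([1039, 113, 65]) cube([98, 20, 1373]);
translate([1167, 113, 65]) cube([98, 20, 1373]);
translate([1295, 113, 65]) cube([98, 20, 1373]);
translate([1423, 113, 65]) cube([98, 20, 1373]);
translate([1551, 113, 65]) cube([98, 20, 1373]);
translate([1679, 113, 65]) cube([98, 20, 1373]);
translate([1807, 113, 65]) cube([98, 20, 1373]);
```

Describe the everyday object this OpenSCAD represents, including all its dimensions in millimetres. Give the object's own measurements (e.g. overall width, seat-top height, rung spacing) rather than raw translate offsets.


A fence section. Two 113×113 mm posts, 1460 mm tall, stand on the floor with a clear span of 1830 mm between their inner faces. Two horizontal rails of 113×99 mm section span the gap between the posts with their undersides at z = 187 mm and z = 1122 mm, flush with the posts' −y face. 14 pickets, each 98 mm wide, 20 mm thick and 1373 mm tall, are fixed to the +y face of the rails with their bottoms at z = 65 mm, spaced across the span with a 30 mm gap after the −x post and between neighbouring pickets, with 38 mm left before the +x post.


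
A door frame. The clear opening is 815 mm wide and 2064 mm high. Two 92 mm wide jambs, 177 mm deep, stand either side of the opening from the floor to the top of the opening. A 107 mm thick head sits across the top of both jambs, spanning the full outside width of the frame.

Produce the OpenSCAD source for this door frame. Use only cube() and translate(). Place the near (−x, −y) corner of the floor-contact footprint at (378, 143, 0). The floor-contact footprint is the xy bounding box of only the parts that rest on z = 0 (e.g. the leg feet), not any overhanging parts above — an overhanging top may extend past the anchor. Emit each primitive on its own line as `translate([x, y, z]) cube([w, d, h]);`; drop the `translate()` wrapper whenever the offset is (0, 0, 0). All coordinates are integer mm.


translate([378, 143, 0]) cube([92, 177, 2064]);
translate([1285, 143, 0]) cube([92, 177, 2064]);
translate([378, 143, 2064]) cube([999, 177, 107]);


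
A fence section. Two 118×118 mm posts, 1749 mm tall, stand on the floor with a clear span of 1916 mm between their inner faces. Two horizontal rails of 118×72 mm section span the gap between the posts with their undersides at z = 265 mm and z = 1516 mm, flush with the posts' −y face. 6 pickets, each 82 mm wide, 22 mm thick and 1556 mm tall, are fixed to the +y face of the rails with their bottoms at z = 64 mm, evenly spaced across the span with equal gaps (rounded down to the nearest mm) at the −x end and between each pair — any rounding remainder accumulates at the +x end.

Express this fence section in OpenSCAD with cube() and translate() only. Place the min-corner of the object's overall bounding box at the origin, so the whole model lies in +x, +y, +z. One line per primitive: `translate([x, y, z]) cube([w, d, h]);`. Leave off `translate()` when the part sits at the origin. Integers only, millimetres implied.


cube([118, 118, 1749]);
translate([2034, 0, 0]) cube([118, 118, 1749]);
translate([118, 0, 265]) cube([1916, 118, 72]);
translate([118, 0, 1516]) cube([1916, 118, 72]);
translate([321, 118, 64]) cube([82, 22, 1556]);
translate([606, 118, 64]) cube([82, 22, 1556]);
translate([891, 118, 64]) cube([82, 22, 1556]);
translate([1176, 118, 64]) cube([82, 22, 1556]);
translate([1461, 118, 64]) cube([82, 22, 1556]);
translate([1746, 118, 64]) cube([82, 22, 1556]);
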